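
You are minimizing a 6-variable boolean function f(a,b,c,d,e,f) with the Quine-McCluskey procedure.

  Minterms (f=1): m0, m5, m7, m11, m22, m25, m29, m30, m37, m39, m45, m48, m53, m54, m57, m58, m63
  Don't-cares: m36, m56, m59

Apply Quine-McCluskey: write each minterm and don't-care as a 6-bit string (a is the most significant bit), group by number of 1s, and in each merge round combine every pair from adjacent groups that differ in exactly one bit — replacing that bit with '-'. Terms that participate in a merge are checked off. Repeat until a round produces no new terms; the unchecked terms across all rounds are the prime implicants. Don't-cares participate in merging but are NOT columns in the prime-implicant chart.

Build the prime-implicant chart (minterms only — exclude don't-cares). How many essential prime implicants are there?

11

size-2^0 implicants → 000000  000101(✓)  000111(✓)  001011  010110(✓)  011001(✓)  011101(✓)  011110(✓)  100100(✓)  100101(✓)  100111(✓)  101101(✓)  110000(✓)  110101(✓)  110110(✓)  111000(✓)  111001(✓)  111010(✓)  111011(✓)  111111(✓)
size-2^1 implicants → -00101(✓)  -00111(✓)  -10110  -11001  0001-1(✓)  01-110  011-01  1-0101  10-101  1001-1(✓)  10010-  11-000  111-11  1110-0(✓)  1110-1(✓)  11100-(✓)  11101-(✓)
size-2^2 implicants → -001-1  1110--
Unchecked terms (primes): -001-1, -10110, -11001, 000000, 001011, 01-110, 011-01, 1-0101, 10-101, 10010-, 11-000, 111-11, 1110--
Minterm coverage:
  m0 ⊆ 000000 [E]
  m5 ⊆ -001-1 [E]
  m7 ⊆ -001-1 [E]
  m11 ⊆ 001011 [E]
  m22 ⊆ -10110,01-110
  m25 ⊆ -11001,011-01
  m29 ⊆ 011-01 [E]
  m30 ⊆ 01-110 [E]
  m37 ⊆ -001-1,1-0101,10-101,10010-
  m39 ⊆ -001-1 [E]
  m45 ⊆ 10-101 [E]
  m48 ⊆ 11-000 [E]
  m53 ⊆ 1-0101 [E]
  m54 ⊆ -10110 [E]
  m57 ⊆ -11001,1110--
  m58 ⊆ 1110-- [E]
  m63 ⊆ 111-11 [E]
E = {-001-1, -10110, 000000, 001011, 01-110, 011-01, 1-0101, 10-101, 11-000, 111-11, 1110--}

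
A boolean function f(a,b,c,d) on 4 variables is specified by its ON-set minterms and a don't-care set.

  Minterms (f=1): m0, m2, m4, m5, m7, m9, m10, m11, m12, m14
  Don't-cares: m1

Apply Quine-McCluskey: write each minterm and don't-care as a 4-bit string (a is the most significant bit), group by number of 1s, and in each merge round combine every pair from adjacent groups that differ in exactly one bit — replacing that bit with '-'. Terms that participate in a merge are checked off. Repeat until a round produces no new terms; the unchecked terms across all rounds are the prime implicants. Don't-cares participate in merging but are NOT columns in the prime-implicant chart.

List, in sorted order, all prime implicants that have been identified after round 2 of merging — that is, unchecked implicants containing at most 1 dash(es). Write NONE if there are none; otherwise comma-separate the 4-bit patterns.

Round 0: 0000✓ 0001✓ 0010✓ 0100✓ 0101✓ 0111✓ 1001✓ 1010✓ 1011✓ 1100✓ 1110✓
Round 1: -001 -010 -100 0-00✓ 0-01✓ 00-0 000-✓ 01-1 010-✓ 1-10 10-1 101- 11-0
Round 2: 0-0-
PIs = {-001, -010, -100, 0-0-, 00-0, 01-1, 1-10, 10-1, 101-, 11-0}

-001, -010, -100, 00-0, 01-1, 1-10, 10-1, 101-, 11-0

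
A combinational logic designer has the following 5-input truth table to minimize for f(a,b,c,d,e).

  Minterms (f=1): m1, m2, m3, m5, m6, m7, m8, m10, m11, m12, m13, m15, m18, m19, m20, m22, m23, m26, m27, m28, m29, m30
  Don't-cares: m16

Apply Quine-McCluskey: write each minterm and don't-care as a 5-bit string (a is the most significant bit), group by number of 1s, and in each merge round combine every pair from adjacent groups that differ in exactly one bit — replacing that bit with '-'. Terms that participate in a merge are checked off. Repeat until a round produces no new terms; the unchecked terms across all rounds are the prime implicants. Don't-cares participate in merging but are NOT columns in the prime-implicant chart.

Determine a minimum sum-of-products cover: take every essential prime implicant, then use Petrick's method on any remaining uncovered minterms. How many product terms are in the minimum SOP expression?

7

Round 0: 00001✓ 00010✓ 00011✓ 00101✓ 00110✓ 00111✓ 01000✓ 01010✓ 01011✓ 01100✓ 01101✓ 01111✓ 10000✓ 10010✓ 10011✓ 10100✓ 10110✓ 10111✓ 11010✓ 11011✓ 11100✓ 11101✓ 11110✓
Round 1: -0010✓ -0011✓ -0110✓ -0111✓ -1010✓ -1011✓ -1100✓ -1101✓ 0-010✓ 0-011✓ 0-101✓ 0-111✓ 00-01✓ 00-10✓ 00-11✓ 000-1✓ 0001-✓ 001-1✓ 0011-✓ 01-00 01-11✓ 010-0 0101-✓ 011-1✓ 0110-✓ 1-010✓ 1-011✓ 1-100✓ 1-110✓ 10-00✓ 10-10✓ 10-11✓ 100-0✓ 1001-✓ 101-0✓ 1011-✓ 11-10✓ 1101-✓ 111-0✓ 1110-✓
Round 2: --010✓ --011✓ -0-10✓ -0-11✓ -001-✓ -011-✓ -101-✓ -110- 0--11 0-01-✓ 0-1-1 00--1 00-1-✓ 1--10 1-01-✓ 1-1-0 10--0 10-1-✓
Round 3: --01- -0-1-
PIs = {--01-, -0-1-, -110-, 0--11, 0-1-1, 00--1, 01-00, 010-0, 1--10, 1-1-0, 10--0}
Coverage chart:
  m1: 00--1 ←essential
  m2: --01-,-0-1-
  m3: --01-,-0-1-,0--11,00--1
  m5: 0-1-1,00--1
  m6: -0-1- ←essential
  m7: -0-1-,0--11,0-1-1,00--1
  m8: 01-00,010-0
  m10: --01-,010-0
  m11: --01-,0--11
  m12: -110-,01-00
  m13: -110-,0-1-1
  m15: 0--11,0-1-1
  m18: --01-,-0-1-,1--10,10--0
  m19: --01-,-0-1-
  m20: 1-1-0,10--0
  m22: -0-1-,1--10,1-1-0,10--0
  m23: -0-1- ←essential
  m26: --01-,1--10
  m27: --01- ←essential
  m28: -110-,1-1-0
  m29: -110- ←essential
  m30: 1--10,1-1-0
Essential: --01-, -0-1-, -110-, 00--1
Petrick residual → 0--11, 01-00, 1-1-0
Min cover (7 terms): c'd + b'd + bcd' + a'de + a'b'e + a'bd'e' + ace'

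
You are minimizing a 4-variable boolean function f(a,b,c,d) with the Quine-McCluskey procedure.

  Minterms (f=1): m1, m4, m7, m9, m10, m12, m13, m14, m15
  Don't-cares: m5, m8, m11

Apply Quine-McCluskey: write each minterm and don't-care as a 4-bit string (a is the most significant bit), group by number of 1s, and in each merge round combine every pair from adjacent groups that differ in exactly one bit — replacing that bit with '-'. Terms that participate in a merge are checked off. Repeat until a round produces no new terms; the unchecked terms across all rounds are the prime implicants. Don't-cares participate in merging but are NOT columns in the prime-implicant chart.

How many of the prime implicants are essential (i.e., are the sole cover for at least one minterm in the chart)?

4

size-2^0 implicants → 0001(✓)  0100(✓)  0101(✓)  0111(✓)  1000(✓)  1001(✓)  1010(✓)  1011(✓)  1100(✓)  1101(✓)  1110(✓)  1111(✓)
size-2^1 implicants → -001(✓)  -100(✓)  -101(✓)  -111(✓)  0-01(✓)  01-1(✓)  010-(✓)  1-00(✓)  1-01(✓)  1-10(✓)  1-11(✓)  10-0(✓)  10-1(✓)  100-(✓)  101-(✓)  11-0(✓)  11-1(✓)  110-(✓)  111-(✓)
size-2^2 implicants → --01  -1-1  -10-  1--0(✓)  1--1(✓)  1-0-(✓)  1-1-(✓)  10--(✓)  11--(✓)
size-2^3 implicants → 1---
Unchecked terms (primes): --01, -1-1, -10-, 1---
Minterm coverage:
  m1 ⊆ --01 [E]
  m4 ⊆ -10- [E]
  m7 ⊆ -1-1 [E]
  m9 ⊆ --01,1---
  m10 ⊆ 1--- [E]
  m12 ⊆ -10-,1---
  m13 ⊆ --01,-1-1,-10-,1---
  m14 ⊆ 1--- [E]
  m15 ⊆ -1-1,1---
E = {--01, -1-1, -10-, 1---}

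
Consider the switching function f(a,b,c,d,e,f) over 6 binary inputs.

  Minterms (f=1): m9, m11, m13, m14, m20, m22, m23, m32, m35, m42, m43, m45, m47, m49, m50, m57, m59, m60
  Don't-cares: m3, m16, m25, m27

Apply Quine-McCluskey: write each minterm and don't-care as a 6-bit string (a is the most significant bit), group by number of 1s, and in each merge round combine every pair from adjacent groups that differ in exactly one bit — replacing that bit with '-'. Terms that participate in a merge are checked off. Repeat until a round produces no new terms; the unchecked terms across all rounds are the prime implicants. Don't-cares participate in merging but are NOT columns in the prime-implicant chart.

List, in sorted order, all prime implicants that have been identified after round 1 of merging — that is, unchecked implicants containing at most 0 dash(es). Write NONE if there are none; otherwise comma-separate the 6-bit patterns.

001110, 100000, 110010, 111100

size-2^0 implicants → 000011(✓)  001001(✓)  001011(✓)  001101(✓)  001110  010000(✓)  010100(✓)  010110(✓)  010111(✓)  011001(✓)  011011(✓)  100000  100011(✓)  101010(✓)  101011(✓)  101101(✓)  101111(✓)  110001(✓)  110010  111001(✓)  111011(✓)  111100
size-2^1 implicants → -00011(✓)  -01011(✓)  -01101  -11001(✓)  -11011(✓)  0-1001(✓)  0-1011(✓)  00-011(✓)  001-01  0010-1(✓)  010-00  0101-0  01011-  0110-1(✓)  1-1011(✓)  10-011(✓)  101-11  10101-  1011-1  11-001  1110-1(✓)
size-2^2 implicants → --1011  -0-011  -110-1  0-10-1
Unchecked terms (primes): --1011, -0-011, -01101, -110-1, 0-10-1, 001-01, 001110, 010-00, 0101-0, 01011-, 100000, 101-11, 10101-, 1011-1, 11-001, 110010, 111100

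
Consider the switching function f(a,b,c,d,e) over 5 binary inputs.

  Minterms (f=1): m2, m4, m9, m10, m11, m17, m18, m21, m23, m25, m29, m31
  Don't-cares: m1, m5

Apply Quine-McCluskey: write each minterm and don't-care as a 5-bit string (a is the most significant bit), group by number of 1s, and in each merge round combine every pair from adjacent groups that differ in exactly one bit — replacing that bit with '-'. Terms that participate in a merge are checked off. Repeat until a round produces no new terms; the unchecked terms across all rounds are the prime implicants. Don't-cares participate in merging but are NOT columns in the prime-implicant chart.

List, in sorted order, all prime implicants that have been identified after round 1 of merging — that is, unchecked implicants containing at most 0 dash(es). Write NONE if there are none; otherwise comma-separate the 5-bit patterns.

NONE

[col 0] 00001*, 00010*, 00100*, 00101*, 01001*, 01010*, 01011*, 10001*, 10010*, 10101*, 10111*, 11001*, 11101*, 11111*
[col 1] -0001*, -0010, -0101*, -1001*, 0-001*, 0-010, 00-01*, 0010-, 010-1, 0101-, 1-001*, 1-101*, 1-111*, 10-01*, 101-1*, 11-01*, 111-1*
[col 2] --001, -0-01, 1--01, 1-1-1
Prime implicants: --001, -0-01, -0010, 0-010, 0010-, 010-1, 0101-, 1--01, 1-1-1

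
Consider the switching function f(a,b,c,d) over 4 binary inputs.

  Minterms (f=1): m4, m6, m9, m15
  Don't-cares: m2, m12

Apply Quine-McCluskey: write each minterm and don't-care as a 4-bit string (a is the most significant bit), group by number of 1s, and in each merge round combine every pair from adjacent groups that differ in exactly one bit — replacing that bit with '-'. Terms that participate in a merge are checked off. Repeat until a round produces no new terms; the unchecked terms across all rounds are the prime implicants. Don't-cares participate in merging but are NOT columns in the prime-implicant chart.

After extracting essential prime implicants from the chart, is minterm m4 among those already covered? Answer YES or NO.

Round 0: 0010✓ 0100✓ 0110✓ 1001 1100✓ 1111
Round 1: -100 0-10 01-0
PIs = {-100, 0-10, 01-0, 1001, 1111}
Coverage chart:
  m4: -100,01-0
  m6: 0-10,01-0
  m9: 1001 ←essential
  m15: 1111 ←essential
Essential: 1001, 1111

NO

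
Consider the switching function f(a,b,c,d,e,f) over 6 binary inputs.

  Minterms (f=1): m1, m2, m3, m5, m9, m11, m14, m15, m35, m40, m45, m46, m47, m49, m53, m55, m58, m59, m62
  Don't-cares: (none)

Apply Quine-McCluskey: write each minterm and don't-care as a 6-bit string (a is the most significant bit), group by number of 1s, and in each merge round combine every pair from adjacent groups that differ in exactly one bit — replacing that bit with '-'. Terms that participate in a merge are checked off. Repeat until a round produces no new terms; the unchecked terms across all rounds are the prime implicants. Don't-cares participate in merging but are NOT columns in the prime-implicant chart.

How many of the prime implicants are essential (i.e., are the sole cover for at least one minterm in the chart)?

Round 0: 000001✓ 000010✓ 000011✓ 000101✓ 001001✓ 001011✓ 001110✓ 001111✓ 100011✓ 101000 101101✓ 101110✓ 101111✓ 110001✓ 110101✓ 110111✓ 111010✓ 111011✓ 111110✓
Round 1: -00011 -01110✓ -01111✓ 00-001✓ 00-011✓ 000-01 0000-1✓ 00001- 001-11 0010-1✓ 00111-✓ 1-1110 1011-1 10111-✓ 110-01 1101-1 111-10 11101-
Round 2: -0111- 00-0-1
PIs = {-00011, -0111-, 00-0-1, 000-01, 00001-, 001-11, 1-1110, 101000, 1011-1, 110-01, 1101-1, 111-10, 11101-}
Coverage chart:
  m1: 00-0-1,000-01
  m2: 00001- ←essential
  m3: -00011,00-0-1,00001-
  m5: 000-01 ←essential
  m9: 00-0-1 ←essential
  m11: 00-0-1,001-11
  m14: -0111- ←essential
  m15: -0111-,001-11
  m35: -00011 ←essential
  m40: 101000 ←essential
  m45: 1011-1 ←essential
  m46: -0111-,1-1110
  m47: -0111-,1011-1
  m49: 110-01 ←essential
  m53: 110-01,1101-1
  m55: 1101-1 ←essential
  m58: 111-10,11101-
  m59: 11101- ←essential
  m62: 1-1110,111-10
Essential: -00011, -0111-, 00-0-1, 000-01, 00001-, 101000, 1011-1, 110-01, 1101-1, 11101-

10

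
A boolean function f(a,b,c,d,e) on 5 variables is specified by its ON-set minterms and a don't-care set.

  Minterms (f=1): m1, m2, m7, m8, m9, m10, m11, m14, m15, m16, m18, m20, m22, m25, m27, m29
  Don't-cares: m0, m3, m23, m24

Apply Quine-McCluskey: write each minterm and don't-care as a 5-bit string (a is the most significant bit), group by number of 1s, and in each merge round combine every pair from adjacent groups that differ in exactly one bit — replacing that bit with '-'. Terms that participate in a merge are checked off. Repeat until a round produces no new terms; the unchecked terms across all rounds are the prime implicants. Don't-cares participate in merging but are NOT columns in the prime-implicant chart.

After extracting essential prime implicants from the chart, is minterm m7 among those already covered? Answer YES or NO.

size-2^0 implicants → 00000(✓)  00001(✓)  00010(✓)  00011(✓)  00111(✓)  01000(✓)  01001(✓)  01010(✓)  01011(✓)  01110(✓)  01111(✓)  10000(✓)  10010(✓)  10100(✓)  10110(✓)  10111(✓)  11000(✓)  11001(✓)  11011(✓)  11101(✓)
size-2^1 implicants → -0000(✓)  -0010(✓)  -0111  -1000(✓)  -1001(✓)  -1011(✓)  0-000(✓)  0-001(✓)  0-010(✓)  0-011(✓)  0-111(✓)  00-11(✓)  000-0(✓)  000-1(✓)  0000-(✓)  0001-(✓)  01-10(✓)  01-11(✓)  010-0(✓)  010-1(✓)  0100-(✓)  0101-(✓)  0111-(✓)  1-000(✓)  10-00(✓)  10-10(✓)  100-0(✓)  101-0(✓)  1011-  11-01  110-1(✓)  1100-(✓)
size-2^2 implicants → --000  -00-0  -10-1  -100-  0--11  0-0-0(✓)  0-0-1(✓)  0-00-(✓)  0-01-(✓)  000--(✓)  01-1-  010--(✓)  10--0
size-2^3 implicants → 0-0--
Unchecked terms (primes): --000, -00-0, -0111, -10-1, -100-, 0--11, 0-0--, 01-1-, 10--0, 1011-, 11-01
Minterm coverage:
  m1 ⊆ 0-0-- [E]
  m2 ⊆ -00-0,0-0--
  m7 ⊆ -0111,0--11
  m8 ⊆ --000,-100-,0-0--
  m9 ⊆ -10-1,-100-,0-0--
  m10 ⊆ 0-0--,01-1-
  m11 ⊆ -10-1,0--11,0-0--,01-1-
  m14 ⊆ 01-1- [E]
  m15 ⊆ 0--11,01-1-
  m16 ⊆ --000,-00-0,10--0
  m18 ⊆ -00-0,10--0
  m20 ⊆ 10--0 [E]
  m22 ⊆ 10--0,1011-
  m25 ⊆ -10-1,-100-,11-01
  m27 ⊆ -10-1 [E]
  m29 ⊆ 11-01 [E]
E = {-10-1, 0-0--, 01-1-, 10--0, 11-01}

NO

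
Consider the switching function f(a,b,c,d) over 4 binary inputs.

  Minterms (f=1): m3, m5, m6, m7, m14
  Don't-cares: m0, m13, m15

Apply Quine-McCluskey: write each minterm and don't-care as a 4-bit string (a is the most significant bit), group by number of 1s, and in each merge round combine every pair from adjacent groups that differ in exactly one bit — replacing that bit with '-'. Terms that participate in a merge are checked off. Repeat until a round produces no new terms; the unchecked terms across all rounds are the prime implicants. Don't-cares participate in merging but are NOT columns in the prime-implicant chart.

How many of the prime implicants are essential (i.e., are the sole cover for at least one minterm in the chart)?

3

[col 0] 0000, 0011*, 0101*, 0110*, 0111*, 1101*, 1110*, 1111*
[col 1] -101*, -110*, -111*, 0-11, 01-1*, 011-*, 11-1*, 111-*
[col 2] -1-1, -11-
Prime implicants: -1-1, -11-, 0-11, 0000
PI chart (minterm → PIs covering it):
  3 | 0-11  (sole → essential)
  5 | -1-1  (sole → essential)
  6 | -11-  (sole → essential)
  7 | -1-1,-11-,0-11
  14 | -11-  (sole → essential)
Essential prime implicants: -1-1, -11-, 0-11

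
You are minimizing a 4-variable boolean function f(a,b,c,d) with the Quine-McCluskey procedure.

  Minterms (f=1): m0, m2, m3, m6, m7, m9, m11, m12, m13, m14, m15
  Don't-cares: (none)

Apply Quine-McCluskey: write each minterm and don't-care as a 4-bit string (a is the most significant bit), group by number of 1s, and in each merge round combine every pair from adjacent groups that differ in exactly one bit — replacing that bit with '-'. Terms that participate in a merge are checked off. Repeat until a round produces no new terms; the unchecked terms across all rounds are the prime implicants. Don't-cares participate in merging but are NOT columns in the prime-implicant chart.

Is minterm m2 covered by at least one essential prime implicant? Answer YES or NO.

Round 0: 0000✓ 0010✓ 0011✓ 0110✓ 0111✓ 1001✓ 1011✓ 1100✓ 1101✓ 1110✓ 1111✓
Round 1: -011✓ -110✓ -111✓ 0-10✓ 0-11✓ 00-0 001-✓ 011-✓ 1-01✓ 1-11✓ 10-1✓ 11-0✓ 11-1✓ 110-✓ 111-✓
Round 2: --11 -11- 0-1- 1--1 11--
PIs = {--11, -11-, 0-1-, 00-0, 1--1, 11--}
Coverage chart:
  m0: 00-0 ←essential
  m2: 0-1-,00-0
  m3: --11,0-1-
  m6: -11-,0-1-
  m7: --11,-11-,0-1-
  m9: 1--1 ←essential
  m11: --11,1--1
  m12: 11-- ←essential
  m13: 1--1,11--
  m14: -11-,11--
  m15: --11,-11-,1--1,11--
Essential: 00-0, 1--1, 11--

YES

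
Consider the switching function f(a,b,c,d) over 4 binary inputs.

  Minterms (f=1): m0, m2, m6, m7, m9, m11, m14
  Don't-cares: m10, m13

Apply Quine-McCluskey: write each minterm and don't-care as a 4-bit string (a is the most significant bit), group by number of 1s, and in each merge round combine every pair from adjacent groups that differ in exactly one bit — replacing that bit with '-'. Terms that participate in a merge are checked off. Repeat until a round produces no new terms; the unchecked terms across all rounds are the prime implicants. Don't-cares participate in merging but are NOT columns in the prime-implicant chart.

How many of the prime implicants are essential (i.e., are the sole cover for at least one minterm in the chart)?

Round 0: 0000✓ 0010✓ 0110✓ 0111✓ 1001✓ 1010✓ 1011✓ 1101✓ 1110✓
Round 1: -010✓ -110✓ 0-10✓ 00-0 011- 1-01 1-10✓ 10-1 101-
Round 2: --10
PIs = {--10, 00-0, 011-, 1-01, 10-1, 101-}
Coverage chart:
  m0: 00-0 ←essential
  m2: --10,00-0
  m6: --10,011-
  m7: 011- ←essential
  m9: 1-01,10-1
  m11: 10-1,101-
  m14: --10 ←essential
Essential: --10, 00-0, 011-

3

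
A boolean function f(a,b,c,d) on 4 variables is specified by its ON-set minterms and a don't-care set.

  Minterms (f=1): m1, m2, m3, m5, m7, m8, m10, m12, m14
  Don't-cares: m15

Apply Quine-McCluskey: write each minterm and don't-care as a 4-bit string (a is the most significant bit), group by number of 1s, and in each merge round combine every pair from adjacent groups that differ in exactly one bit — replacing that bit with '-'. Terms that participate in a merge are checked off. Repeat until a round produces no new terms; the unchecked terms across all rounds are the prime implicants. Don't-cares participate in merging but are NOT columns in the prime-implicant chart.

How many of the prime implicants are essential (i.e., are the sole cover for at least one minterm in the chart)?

2

[col 0] 0001*, 0010*, 0011*, 0101*, 0111*, 1000*, 1010*, 1100*, 1110*, 1111*
[col 1] -010, -111, 0-01*, 0-11*, 00-1*, 001-, 01-1*, 1-00*, 1-10*, 10-0*, 11-0*, 111-
[col 2] 0--1, 1--0
Prime implicants: -010, -111, 0--1, 001-, 1--0, 111-
PI chart (minterm → PIs covering it):
  1 | 0--1  (sole → essential)
  2 | -010,001-
  3 | 0--1,001-
  5 | 0--1  (sole → essential)
  7 | -111,0--1
  8 | 1--0  (sole → essential)
  10 | -010,1--0
  12 | 1--0  (sole → essential)
  14 | 1--0,111-
Essential prime implicants: 0--1, 1--0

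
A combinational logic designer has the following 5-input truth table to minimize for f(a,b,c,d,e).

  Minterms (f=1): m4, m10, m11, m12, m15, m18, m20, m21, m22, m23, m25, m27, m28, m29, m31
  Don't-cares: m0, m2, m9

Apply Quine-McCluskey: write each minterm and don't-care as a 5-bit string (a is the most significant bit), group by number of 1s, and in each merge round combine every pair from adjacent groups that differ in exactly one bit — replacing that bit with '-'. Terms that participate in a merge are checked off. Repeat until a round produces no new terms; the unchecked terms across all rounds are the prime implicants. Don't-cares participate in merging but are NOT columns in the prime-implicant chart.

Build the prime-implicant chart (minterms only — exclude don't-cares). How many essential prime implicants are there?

size-2^0 implicants → 00000(✓)  00010(✓)  00100(✓)  01001(✓)  01010(✓)  01011(✓)  01100(✓)  01111(✓)  10010(✓)  10100(✓)  10101(✓)  10110(✓)  10111(✓)  11001(✓)  11011(✓)  11100(✓)  11101(✓)  11111(✓)
size-2^1 implicants → -0010  -0100(✓)  -1001(✓)  -1011(✓)  -1100(✓)  -1111(✓)  0-010  0-100(✓)  00-00  000-0  01-11(✓)  010-1(✓)  0101-  1-100(✓)  1-101(✓)  1-111(✓)  10-10  101-0(✓)  101-1(✓)  1010-(✓)  1011-(✓)  11-01(✓)  11-11(✓)  110-1(✓)  111-1(✓)  1110-(✓)
size-2^2 implicants → --100  -1-11  -10-1  1-1-1  1-10-  101--  11--1
Unchecked terms (primes): --100, -0010, -1-11, -10-1, 0-010, 00-00, 000-0, 0101-, 1-1-1, 1-10-, 10-10, 101--, 11--1
Minterm coverage:
  m4 ⊆ --100,00-00
  m10 ⊆ 0-010,0101-
  m11 ⊆ -1-11,-10-1,0101-
  m12 ⊆ --100 [E]
  m15 ⊆ -1-11 [E]
  m18 ⊆ -0010,10-10
  m20 ⊆ --100,1-10-,101--
  m21 ⊆ 1-1-1,1-10-,101--
  m22 ⊆ 10-10,101--
  m23 ⊆ 1-1-1,101--
  m25 ⊆ -10-1,11--1
  m27 ⊆ -1-11,-10-1,11--1
  m28 ⊆ --100,1-10-
  m29 ⊆ 1-1-1,1-10-,11--1
  m31 ⊆ -1-11,1-1-1,11--1
E = {--100, -1-11}

2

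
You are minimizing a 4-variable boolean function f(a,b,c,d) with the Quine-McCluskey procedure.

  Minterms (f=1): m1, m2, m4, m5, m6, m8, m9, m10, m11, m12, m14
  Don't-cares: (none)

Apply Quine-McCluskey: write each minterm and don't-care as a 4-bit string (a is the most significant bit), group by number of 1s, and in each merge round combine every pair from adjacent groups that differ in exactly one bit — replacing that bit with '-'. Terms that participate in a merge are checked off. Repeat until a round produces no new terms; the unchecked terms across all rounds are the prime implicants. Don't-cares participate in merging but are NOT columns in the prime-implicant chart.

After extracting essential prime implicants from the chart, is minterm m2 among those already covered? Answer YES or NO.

YES

Round 0: 0001✓ 0010✓ 0100✓ 0101✓ 0110✓ 1000✓ 1001✓ 1010✓ 1011✓ 1100✓ 1110✓
Round 1: -001 -010✓ -100✓ -110✓ 0-01 0-10✓ 01-0✓ 010- 1-00✓ 1-10✓ 10-0✓ 10-1✓ 100-✓ 101-✓ 11-0✓
Round 2: --10 -1-0 1--0 10--
PIs = {--10, -001, -1-0, 0-01, 010-, 1--0, 10--}
Coverage chart:
  m1: -001,0-01
  m2: --10 ←essential
  m4: -1-0,010-
  m5: 0-01,010-
  m6: --10,-1-0
  m8: 1--0,10--
  m9: -001,10--
  m10: --10,1--0,10--
  m11: 10-- ←essential
  m12: -1-0,1--0
  m14: --10,-1-0,1--0
Essential: --10, 10--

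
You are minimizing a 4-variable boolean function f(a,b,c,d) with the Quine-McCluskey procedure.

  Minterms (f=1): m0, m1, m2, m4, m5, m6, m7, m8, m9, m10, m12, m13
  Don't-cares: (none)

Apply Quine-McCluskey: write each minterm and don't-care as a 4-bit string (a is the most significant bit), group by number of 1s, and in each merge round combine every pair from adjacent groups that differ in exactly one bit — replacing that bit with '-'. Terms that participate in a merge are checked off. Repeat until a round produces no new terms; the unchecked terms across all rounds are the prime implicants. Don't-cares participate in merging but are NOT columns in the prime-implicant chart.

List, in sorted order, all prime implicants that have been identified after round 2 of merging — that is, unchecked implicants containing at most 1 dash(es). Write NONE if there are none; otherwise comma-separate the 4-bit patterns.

[col 0] 0000*, 0001*, 0010*, 0100*, 0101*, 0110*, 0111*, 1000*, 1001*, 1010*, 1100*, 1101*
[col 1] -000*, -001*, -010*, -100*, -101*, 0-00*, 0-01*, 0-10*, 00-0*, 000-*, 01-0*, 01-1*, 010-*, 011-*, 1-00*, 1-01*, 10-0*, 100-*, 110-*
[col 2] --00*, --01*, -0-0, -00-*, -10-*, 0--0, 0-0-*, 01--, 1-0-*
[col 3] --0-
Prime implicants: --0-, -0-0, 0--0, 01--

NONE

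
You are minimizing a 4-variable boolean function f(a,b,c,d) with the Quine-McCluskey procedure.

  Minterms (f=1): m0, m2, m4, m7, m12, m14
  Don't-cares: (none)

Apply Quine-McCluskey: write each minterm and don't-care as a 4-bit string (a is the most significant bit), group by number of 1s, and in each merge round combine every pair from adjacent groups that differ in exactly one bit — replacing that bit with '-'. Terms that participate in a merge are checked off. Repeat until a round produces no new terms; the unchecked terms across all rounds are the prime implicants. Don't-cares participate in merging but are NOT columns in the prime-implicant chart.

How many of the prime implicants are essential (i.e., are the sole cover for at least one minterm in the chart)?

3

Round 0: 0000✓ 0010✓ 0100✓ 0111 1100✓ 1110✓
Round 1: -100 0-00 00-0 11-0
PIs = {-100, 0-00, 00-0, 0111, 11-0}
Coverage chart:
  m0: 0-00,00-0
  m2: 00-0 ←essential
  m4: -100,0-00
  m7: 0111 ←essential
  m12: -100,11-0
  m14: 11-0 ←essential
Essential: 00-0, 0111, 11-0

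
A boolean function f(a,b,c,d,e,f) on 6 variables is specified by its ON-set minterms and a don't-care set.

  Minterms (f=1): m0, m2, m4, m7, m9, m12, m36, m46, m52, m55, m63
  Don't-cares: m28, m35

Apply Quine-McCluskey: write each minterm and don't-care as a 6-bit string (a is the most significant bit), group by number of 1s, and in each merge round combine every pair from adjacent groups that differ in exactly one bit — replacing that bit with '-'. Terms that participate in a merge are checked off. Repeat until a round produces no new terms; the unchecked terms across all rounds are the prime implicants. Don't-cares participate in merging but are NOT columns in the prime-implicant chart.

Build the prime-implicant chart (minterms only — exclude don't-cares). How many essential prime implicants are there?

size-2^0 implicants → 000000(✓)  000010(✓)  000100(✓)  000111  001001  001100(✓)  011100(✓)  100011  100100(✓)  101110  110100(✓)  110111(✓)  111111(✓)
size-2^1 implicants → -00100  0-1100  00-100  000-00  0000-0  1-0100  11-111
Unchecked terms (primes): -00100, 0-1100, 00-100, 000-00, 0000-0, 000111, 001001, 1-0100, 100011, 101110, 11-111
Minterm coverage:
  m0 ⊆ 000-00,0000-0
  m2 ⊆ 0000-0 [E]
  m4 ⊆ -00100,00-100,000-00
  m7 ⊆ 000111 [E]
  m9 ⊆ 001001 [E]
  m12 ⊆ 0-1100,00-100
  m36 ⊆ -00100,1-0100
  m46 ⊆ 101110 [E]
  m52 ⊆ 1-0100 [E]
  m55 ⊆ 11-111 [E]
  m63 ⊆ 11-111 [E]
E = {0000-0, 000111, 001001, 1-0100, 101110, 11-111}

6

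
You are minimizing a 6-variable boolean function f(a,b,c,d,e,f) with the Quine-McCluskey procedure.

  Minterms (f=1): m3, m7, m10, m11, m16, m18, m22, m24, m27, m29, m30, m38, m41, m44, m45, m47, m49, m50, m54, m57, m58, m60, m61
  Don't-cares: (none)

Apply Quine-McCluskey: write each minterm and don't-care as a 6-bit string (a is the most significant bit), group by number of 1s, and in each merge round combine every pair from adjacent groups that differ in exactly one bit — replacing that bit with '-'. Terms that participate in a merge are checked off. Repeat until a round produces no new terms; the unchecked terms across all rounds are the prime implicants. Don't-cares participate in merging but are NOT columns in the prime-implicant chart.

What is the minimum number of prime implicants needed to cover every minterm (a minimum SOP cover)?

size-2^0 implicants → 000011(✓)  000111(✓)  001010(✓)  001011(✓)  010000(✓)  010010(✓)  010110(✓)  011000(✓)  011011(✓)  011101(✓)  011110(✓)  100110(✓)  101001(✓)  101100(✓)  101101(✓)  101111(✓)  110001(✓)  110010(✓)  110110(✓)  111001(✓)  111010(✓)  111100(✓)  111101(✓)
size-2^1 implicants → -10010(✓)  -10110(✓)  -11101  0-1011  00-011  000-11  00101-  01-000  01-110  010-10(✓)  0100-0  1-0110  1-1001(✓)  1-1100(✓)  1-1101(✓)  101-01(✓)  1011-1  10110-(✓)  11-001  11-010  110-10(✓)  111-01(✓)  11110-(✓)
size-2^2 implicants → -10-10  1-1-01  1-110-
Unchecked terms (primes): -10-10, -11101, 0-1011, 00-011, 000-11, 00101-, 01-000, 01-110, 0100-0, 1-0110, 1-1-01, 1-110-, 1011-1, 11-001, 11-010
Minterm coverage:
  m3 ⊆ 00-011,000-11
  m7 ⊆ 000-11 [E]
  m10 ⊆ 00101- [E]
  m11 ⊆ 0-1011,00-011,00101-
  m16 ⊆ 01-000,0100-0
  m18 ⊆ -10-10,0100-0
  m22 ⊆ -10-10,01-110
  m24 ⊆ 01-000 [E]
  m27 ⊆ 0-1011 [E]
  m29 ⊆ -11101 [E]
  m30 ⊆ 01-110 [E]
  m38 ⊆ 1-0110 [E]
  m41 ⊆ 1-1-01 [E]
  m44 ⊆ 1-110- [E]
  m45 ⊆ 1-1-01,1-110-,1011-1
  m47 ⊆ 1011-1 [E]
  m49 ⊆ 11-001 [E]
  m50 ⊆ -10-10,11-010
  m54 ⊆ -10-10,1-0110
  m57 ⊆ 1-1-01,11-001
  m58 ⊆ 11-010 [E]
  m60 ⊆ 1-110- [E]
  m61 ⊆ -11101,1-1-01,1-110-
E = {-11101, 0-1011, 000-11, 00101-, 01-000, 01-110, 1-0110, 1-1-01, 1-110-, 1011-1, 11-001, 11-010}
Petrick residual → -10-10
Cover = bc'ef' + bcde'f + a'cd'ef + a'b'c'ef + a'b'cd'e + a'bd'e'f' + a'bdef' + ac'def' + ace'f + acde' + ab'cdf + abd'e'f + abd'ef'  |cover|=13

13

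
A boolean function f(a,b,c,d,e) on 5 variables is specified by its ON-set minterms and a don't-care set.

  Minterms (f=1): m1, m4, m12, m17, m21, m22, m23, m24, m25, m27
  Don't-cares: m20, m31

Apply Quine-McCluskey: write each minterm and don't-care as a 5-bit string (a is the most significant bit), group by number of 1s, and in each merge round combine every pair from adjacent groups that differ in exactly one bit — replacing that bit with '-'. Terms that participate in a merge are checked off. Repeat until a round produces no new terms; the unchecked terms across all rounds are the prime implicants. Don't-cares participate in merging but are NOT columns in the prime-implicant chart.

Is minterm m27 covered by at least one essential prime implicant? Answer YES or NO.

NO

[col 0] 00001*, 00100*, 01100*, 10001*, 10100*, 10101*, 10110*, 10111*, 11000*, 11001*, 11011*, 11111*
[col 1] -0001, -0100, 0-100, 1-001, 1-111, 10-01, 101-0*, 101-1*, 1010-*, 1011-*, 11-11, 110-1, 1100-
[col 2] 101--
Prime implicants: -0001, -0100, 0-100, 1-001, 1-111, 10-01, 101--, 11-11, 110-1, 1100-
PI chart (minterm → PIs covering it):
  1 | -0001  (sole → essential)
  4 | -0100,0-100
  12 | 0-100  (sole → essential)
  17 | -0001,1-001,10-01
  21 | 10-01,101--
  22 | 101--  (sole → essential)
  23 | 1-111,101--
  24 | 1100-  (sole → essential)
  25 | 1-001,110-1,1100-
  27 | 11-11,110-1
Essential prime implicants: -0001, 0-100, 101--, 1100-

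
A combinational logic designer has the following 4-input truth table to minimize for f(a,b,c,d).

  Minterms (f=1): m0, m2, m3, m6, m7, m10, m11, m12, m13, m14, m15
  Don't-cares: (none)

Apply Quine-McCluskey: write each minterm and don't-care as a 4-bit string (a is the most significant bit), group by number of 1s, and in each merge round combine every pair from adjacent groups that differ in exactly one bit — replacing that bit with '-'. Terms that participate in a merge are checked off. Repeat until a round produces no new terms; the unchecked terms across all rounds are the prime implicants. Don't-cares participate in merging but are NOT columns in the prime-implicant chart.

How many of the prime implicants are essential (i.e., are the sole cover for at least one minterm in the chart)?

3

Round 0: 0000✓ 0010✓ 0011✓ 0110✓ 0111✓ 1010✓ 1011✓ 1100✓ 1101✓ 1110✓ 1111✓
Round 1: -010✓ -011✓ -110✓ -111✓ 0-10✓ 0-11✓ 00-0 001-✓ 011-✓ 1-10✓ 1-11✓ 101-✓ 11-0✓ 11-1✓ 110-✓ 111-✓
Round 2: --10✓ --11✓ -01-✓ -11-✓ 0-1-✓ 1-1-✓ 11--
Round 3: --1-
PIs = {--1-, 00-0, 11--}
Coverage chart:
  m0: 00-0 ←essential
  m2: --1-,00-0
  m3: --1- ←essential
  m6: --1- ←essential
  m7: --1- ←essential
  m10: --1- ←essential
  m11: --1- ←essential
  m12: 11-- ←essential
  m13: 11-- ←essential
  m14: --1-,11--
  m15: --1-,11--
Essential: --1-, 00-0, 11--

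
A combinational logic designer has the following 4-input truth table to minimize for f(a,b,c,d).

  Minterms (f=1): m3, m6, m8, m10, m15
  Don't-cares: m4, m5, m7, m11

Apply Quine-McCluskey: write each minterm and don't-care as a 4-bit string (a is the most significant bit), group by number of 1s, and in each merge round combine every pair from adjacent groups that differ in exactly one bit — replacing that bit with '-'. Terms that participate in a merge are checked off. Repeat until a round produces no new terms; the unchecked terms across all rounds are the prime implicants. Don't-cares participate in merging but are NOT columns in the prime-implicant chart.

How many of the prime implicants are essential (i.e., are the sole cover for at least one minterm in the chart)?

3

Round 0: 0011✓ 0100✓ 0101✓ 0110✓ 0111✓ 1000✓ 1010✓ 1011✓ 1111✓
Round 1: -011✓ -111✓ 0-11✓ 01-0✓ 01-1✓ 010-✓ 011-✓ 1-11✓ 10-0 101-
Round 2: --11 01--
PIs = {--11, 01--, 10-0, 101-}
Coverage chart:
  m3: --11 ←essential
  m6: 01-- ←essential
  m8: 10-0 ←essential
  m10: 10-0,101-
  m15: --11 ←essential
Essential: --11, 01--, 10-0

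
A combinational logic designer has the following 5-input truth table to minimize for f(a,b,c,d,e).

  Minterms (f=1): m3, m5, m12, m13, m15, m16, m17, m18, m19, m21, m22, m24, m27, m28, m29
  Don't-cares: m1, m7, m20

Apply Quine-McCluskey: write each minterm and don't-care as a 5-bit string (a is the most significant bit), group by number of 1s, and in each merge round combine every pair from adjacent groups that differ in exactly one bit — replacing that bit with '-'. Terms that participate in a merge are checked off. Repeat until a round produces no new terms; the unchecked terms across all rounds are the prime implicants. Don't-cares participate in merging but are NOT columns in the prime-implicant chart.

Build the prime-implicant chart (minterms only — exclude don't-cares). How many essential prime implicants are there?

Round 0: 00001✓ 00011✓ 00101✓ 00111✓ 01100✓ 01101✓ 01111✓ 10000✓ 10001✓ 10010✓ 10011✓ 10100✓ 10101✓ 10110✓ 11000✓ 11011✓ 11100✓ 11101✓
Round 1: -0001✓ -0011✓ -0101✓ -1100✓ -1101✓ 0-101✓ 0-111✓ 00-01✓ 00-11✓ 000-1✓ 001-1✓ 011-1✓ 0110-✓ 1-000✓ 1-011 1-100✓ 1-101✓ 10-00✓ 10-01✓ 10-10✓ 100-0✓ 100-1✓ 1000-✓ 1001-✓ 101-0✓ 1010-✓ 11-00✓ 1110-✓
Round 2: --101 -0-01 -00-1 -110- 0-1-1 00--1 1--00 1-10- 10--0 10-0- 100--
PIs = {--101, -0-01, -00-1, -110-, 0-1-1, 00--1, 1--00, 1-011, 1-10-, 10--0, 10-0-, 100--}
Coverage chart:
  m3: -00-1,00--1
  m5: --101,-0-01,0-1-1,00--1
  m12: -110- ←essential
  m13: --101,-110-,0-1-1
  m15: 0-1-1 ←essential
  m16: 1--00,10--0,10-0-,100--
  m17: -0-01,-00-1,10-0-,100--
  m18: 10--0,100--
  m19: -00-1,1-011,100--
  m21: --101,-0-01,1-10-,10-0-
  m22: 10--0 ←essential
  m24: 1--00 ←essential
  m27: 1-011 ←essential
  m28: -110-,1--00,1-10-
  m29: --101,-110-,1-10-
Essential: -110-, 0-1-1, 1--00, 1-011, 10--0

5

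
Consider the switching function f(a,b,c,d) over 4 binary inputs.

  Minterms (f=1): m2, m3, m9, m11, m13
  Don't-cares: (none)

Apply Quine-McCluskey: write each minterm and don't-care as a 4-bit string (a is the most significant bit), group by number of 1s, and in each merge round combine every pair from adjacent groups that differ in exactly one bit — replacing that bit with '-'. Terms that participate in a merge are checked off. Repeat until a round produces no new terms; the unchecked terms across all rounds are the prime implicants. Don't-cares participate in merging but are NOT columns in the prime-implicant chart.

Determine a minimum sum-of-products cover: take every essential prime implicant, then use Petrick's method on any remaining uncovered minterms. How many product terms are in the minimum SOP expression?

3

Round 0: 0010✓ 0011✓ 1001✓ 1011✓ 1101✓
Round 1: -011 001- 1-01 10-1
PIs = {-011, 001-, 1-01, 10-1}
Coverage chart:
  m2: 001- ←essential
  m3: -011,001-
  m9: 1-01,10-1
  m11: -011,10-1
  m13: 1-01 ←essential
Essential: 001-, 1-01
Petrick residual → -011
Min cover (3 terms): b'cd + a'b'c + ac'd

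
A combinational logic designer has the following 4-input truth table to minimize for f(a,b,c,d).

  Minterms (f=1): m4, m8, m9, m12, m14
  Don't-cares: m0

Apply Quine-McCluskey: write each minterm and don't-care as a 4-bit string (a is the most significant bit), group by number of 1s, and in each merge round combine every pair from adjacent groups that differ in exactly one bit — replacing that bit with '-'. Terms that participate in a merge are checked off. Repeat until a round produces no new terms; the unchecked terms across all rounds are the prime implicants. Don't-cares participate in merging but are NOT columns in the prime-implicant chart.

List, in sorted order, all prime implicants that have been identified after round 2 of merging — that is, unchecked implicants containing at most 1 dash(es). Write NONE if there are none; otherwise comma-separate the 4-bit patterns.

100-, 11-0

[col 0] 0000*, 0100*, 1000*, 1001*, 1100*, 1110*
[col 1] -000*, -100*, 0-00*, 1-00*, 100-, 11-0
[col 2] --00
Prime implicants: --00, 100-, 11-0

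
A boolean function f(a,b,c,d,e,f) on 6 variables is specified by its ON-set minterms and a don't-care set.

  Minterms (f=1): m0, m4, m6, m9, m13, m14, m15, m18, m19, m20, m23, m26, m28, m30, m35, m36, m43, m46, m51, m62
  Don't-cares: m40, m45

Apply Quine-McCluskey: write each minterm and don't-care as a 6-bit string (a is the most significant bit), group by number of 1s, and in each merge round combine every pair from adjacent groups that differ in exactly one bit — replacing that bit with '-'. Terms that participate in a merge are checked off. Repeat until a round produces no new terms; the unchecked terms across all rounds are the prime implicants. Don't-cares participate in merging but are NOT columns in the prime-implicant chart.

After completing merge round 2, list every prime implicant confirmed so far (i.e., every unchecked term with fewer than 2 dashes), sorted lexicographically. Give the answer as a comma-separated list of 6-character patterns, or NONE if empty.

-00100, -01101, -10011, 0-0100, 00-110, 000-00, 0001-0, 001-01, 0011-1, 00111-, 01-010, 01-100, 010-11, 01001-, 011-10, 0111-0, 1-0011, 10-011, 101000

Round 0: 000000✓ 000100✓ 000110✓ 001001✓ 001101✓ 001110✓ 001111✓ 010010✓ 010011✓ 010100✓ 010111✓ 011010✓ 011100✓ 011110✓ 100011✓ 100100✓ 101000 101011✓ 101101✓ 101110✓ 110011✓ 111110✓
Round 1: -00100 -01101 -01110✓ -10011 -11110✓ 0-0100 0-1110✓ 00-110 000-00 0001-0 001-01 0011-1 00111- 01-010 01-100 010-11 01001- 011-10 0111-0 1-0011 1-1110✓ 10-011
Round 2: --1110
PIs = {--1110, -00100, -01101, -10011, 0-0100, 00-110, 000-00, 0001-0, 001-01, 0011-1, 00111-, 01-010, 01-100, 010-11, 01001-, 011-10, 0111-0, 1-0011, 10-011, 101000}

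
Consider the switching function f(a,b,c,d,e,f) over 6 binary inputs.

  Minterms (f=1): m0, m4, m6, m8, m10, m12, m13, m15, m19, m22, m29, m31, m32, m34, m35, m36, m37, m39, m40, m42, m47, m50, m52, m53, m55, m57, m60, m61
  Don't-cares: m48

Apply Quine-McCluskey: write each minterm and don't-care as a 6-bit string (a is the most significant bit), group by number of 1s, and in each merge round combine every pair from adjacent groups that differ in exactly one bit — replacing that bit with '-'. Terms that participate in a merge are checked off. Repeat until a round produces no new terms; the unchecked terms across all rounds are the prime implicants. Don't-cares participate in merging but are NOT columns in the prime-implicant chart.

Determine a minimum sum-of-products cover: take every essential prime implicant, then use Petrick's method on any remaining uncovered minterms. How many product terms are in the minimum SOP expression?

size-2^0 implicants → 000000(✓)  000100(✓)  000110(✓)  001000(✓)  001010(✓)  001100(✓)  001101(✓)  001111(✓)  010011  010110(✓)  011101(✓)  011111(✓)  100000(✓)  100010(✓)  100011(✓)  100100(✓)  100101(✓)  100111(✓)  101000(✓)  101010(✓)  101111(✓)  110000(✓)  110010(✓)  110100(✓)  110101(✓)  110111(✓)  111001(✓)  111100(✓)  111101(✓)
size-2^1 implicants → -00000(✓)  -00100(✓)  -01000(✓)  -01010(✓)  -01111  -11101  0-0110  0-1101(✓)  0-1111(✓)  00-000(✓)  00-100(✓)  000-00(✓)  0001-0  001-00(✓)  0010-0(✓)  0011-1(✓)  00110-  0111-1(✓)  1-0000(✓)  1-0010(✓)  1-0100(✓)  1-0101(✓)  1-0111(✓)  10-000(✓)  10-010(✓)  10-111  100-00(✓)  100-11  1000-0(✓)  10001-  1001-1(✓)  10010-(✓)  1010-0(✓)  11-100(✓)  11-101(✓)  110-00(✓)  1100-0(✓)  1101-1(✓)  11010-(✓)  111-01  11110-(✓)
size-2^2 implicants → -0-000  -00-00  -010-0  0-11-1  00--00  1-0-00  1-00-0  1-01-1  1-010-  10-0-0  11-10-
Unchecked terms (primes): -0-000, -00-00, -010-0, -01111, -11101, 0-0110, 0-11-1, 00--00, 0001-0, 00110-, 010011, 1-0-00, 1-00-0, 1-01-1, 1-010-, 10-0-0, 10-111, 100-11, 10001-, 11-10-, 111-01
Minterm coverage:
  m0 ⊆ -0-000,-00-00,00--00
  m4 ⊆ -00-00,00--00,0001-0
  m6 ⊆ 0-0110,0001-0
  m8 ⊆ -0-000,-010-0,00--00
  m10 ⊆ -010-0 [E]
  m12 ⊆ 00--00,00110-
  m13 ⊆ 0-11-1,00110-
  m15 ⊆ -01111,0-11-1
  m19 ⊆ 010011 [E]
  m22 ⊆ 0-0110 [E]
  m29 ⊆ -11101,0-11-1
  m31 ⊆ 0-11-1 [E]
  m32 ⊆ -0-000,-00-00,1-0-00,1-00-0,10-0-0
  m34 ⊆ 1-00-0,10-0-0,10001-
  m35 ⊆ 100-11,10001-
  m36 ⊆ -00-00,1-0-00,1-010-
  m37 ⊆ 1-01-1,1-010-
  m39 ⊆ 1-01-1,10-111,100-11
  m40 ⊆ -0-000,-010-0,10-0-0
  m42 ⊆ -010-0,10-0-0
  m47 ⊆ -01111,10-111
  m50 ⊆ 1-00-0 [E]
  m52 ⊆ 1-0-00,1-010-,11-10-
  m53 ⊆ 1-01-1,1-010-,11-10-
  m55 ⊆ 1-01-1 [E]
  m57 ⊆ 111-01 [E]
  m60 ⊆ 11-10- [E]
  m61 ⊆ -11101,11-10-,111-01
E = {-010-0, 0-0110, 0-11-1, 010011, 1-00-0, 1-01-1, 11-10-, 111-01}
Petrick residual → -00-00, -01111, 00--00, 100-11
Cover = b'c'e'f' + b'cd'f' + b'cdef + a'c'def' + a'cdf + a'b'e'f' + a'bc'd'ef + ac'd'f' + ac'df + ab'c'ef + abde' + abce'f  |cover|=12

12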